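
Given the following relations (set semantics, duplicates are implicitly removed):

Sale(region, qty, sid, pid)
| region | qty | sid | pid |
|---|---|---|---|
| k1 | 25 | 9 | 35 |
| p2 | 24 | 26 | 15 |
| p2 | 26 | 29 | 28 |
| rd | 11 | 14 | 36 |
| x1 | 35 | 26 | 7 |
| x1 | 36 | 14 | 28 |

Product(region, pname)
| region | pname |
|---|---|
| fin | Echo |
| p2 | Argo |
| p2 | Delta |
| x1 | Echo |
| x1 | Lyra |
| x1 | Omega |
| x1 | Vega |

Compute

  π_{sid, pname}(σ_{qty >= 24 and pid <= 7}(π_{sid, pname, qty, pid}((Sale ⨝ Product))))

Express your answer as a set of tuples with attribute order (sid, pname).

{(26, Echo), (26, Lyra), (26, Omega), (26, Vega)}

Natural join on region: {(p2, 24, 26, 15, Argo), (p2, 24, 26, 15, Delta), (p2, 26, 29, 28, Argo), (p2, 26, 29, 28, Delta), (x1, 35, 26, 7, Echo), (x1, 35, 26, 7, Lyra), (x1, 35, 26, 7, Omega), (x1, 35, 26, 7, Vega), (x1, 36, 14, 28, Echo), (x1, 36, 14, 28, Lyra), (x1, 36, 14, 28, Omega), (x1, 36, 14, 28, Vega)}
π_{sid, pname, qty, pid} gives {(14, Echo, 36, 28), (14, Lyra, 36, 28), (14, Omega, 36, 28), (14, Vega, 36, 28), (26, Argo, 24, 15), (26, Delta, 24, 15), (26, Echo, 35, 7), (26, Lyra, 35, 7), (26, Omega, 35, 7), (26, Vega, 35, 7), (29, Argo, 26, 28), (29, Delta, 26, 28)}.
Selection qty >= 24 and pid <= 7: {(26, Echo, 35, 7), (26, Lyra, 35, 7), (26, Omega, 35, 7), (26, Vega, 35, 7)}
π_{sid, pname} gives {(26, Echo), (26, Lyra), (26, Omega), (26, Vega)}.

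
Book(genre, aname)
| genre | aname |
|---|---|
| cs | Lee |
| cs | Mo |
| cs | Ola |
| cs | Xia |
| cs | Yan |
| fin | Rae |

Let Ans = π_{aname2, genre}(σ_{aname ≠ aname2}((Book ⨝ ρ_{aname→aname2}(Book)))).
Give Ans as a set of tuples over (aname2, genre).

{(Lee, cs), (Mo, cs), (Ola, cs), (Xia, cs), (Yan, cs)}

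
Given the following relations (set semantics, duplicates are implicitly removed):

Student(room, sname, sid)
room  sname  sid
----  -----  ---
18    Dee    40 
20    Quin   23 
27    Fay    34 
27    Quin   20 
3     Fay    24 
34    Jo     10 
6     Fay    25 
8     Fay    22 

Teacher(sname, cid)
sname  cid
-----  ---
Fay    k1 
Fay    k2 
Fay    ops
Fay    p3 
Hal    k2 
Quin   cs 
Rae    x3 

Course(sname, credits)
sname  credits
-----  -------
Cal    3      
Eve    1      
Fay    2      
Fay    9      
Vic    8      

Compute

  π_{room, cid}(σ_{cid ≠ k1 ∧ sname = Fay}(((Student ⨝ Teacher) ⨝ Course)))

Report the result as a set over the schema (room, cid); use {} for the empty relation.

Student ⋈ Teacher (natural join on sname): {(20, Quin, 23, cs), (27, Fay, 34, k1), (27, Fay, 34, k2), (27, Fay, 34, ops), (27, Fay, 34, p3), (27, Quin, 20, cs), (3, Fay, 24, k1), (3, Fay, 24, k2), (3, Fay, 24, ops), (3, Fay, 24, p3), (6, Fay, 25, k1), (6, Fay, 25, k2), (6, Fay, 25, ops), (6, Fay, 25, p3), (8, Fay, 22, k1), (8, Fay, 22, k2), (8, Fay, 22, ops), (8, Fay, 22, p3)}
(Student ⨝ Teacher) ⋈ Course (natural join on sname): {(27, Fay, 34, k1, 2), (27, Fay, 34, k1, 9), (27, Fay, 34, k2, 2), (27, Fay, 34, k2, 9), (27, Fay, 34, ops, 2), (27, Fay, 34, ops, 9), (27, Fay, 34, p3, 2), (27, Fay, 34, p3, 9), (3, Fay, 24, k1, 2), (3, Fay, 24, k1, 9), (3, Fay, 24, k2, 2), (3, Fay, 24, k2, 9), (3, Fay, 24, ops, 2), (3, Fay, 24, ops, 9), (3, Fay, 24, p3, 2), (3, Fay, 24, p3, 9), (6, Fay, 25, k1, 2), (6, Fay, 25, k1, 9), (6, Fay, 25, k2, 2), (6, Fay, 25, k2, 9), (6, Fay, 25, ops, 2), (6, Fay, 25, ops, 9), (6, Fay, 25, p3, 2), (6, Fay, 25, p3, 9), (8, Fay, 22, k1, 2), (8, Fay, 22, k1, 9), (8, Fay, 22, k2, 2), (8, Fay, 22, k2, 9), (8, Fay, 22, ops, 2), (8, Fay, 22, ops, 9), (8, Fay, 22, p3, 2), (8, Fay, 22, p3, 9)}
Apply σ_{cid ≠ k1 ∧ sname = Fay}; surviving tuples: {(27, Fay, 34, k2, 2), (27, Fay, 34, k2, 9), (27, Fay, 34, ops, 2), (27, Fay, 34, ops, 9), (27, Fay, 34, p3, 2), (27, Fay, 34, p3, 9), (3, Fay, 24, k2, 2), (3, Fay, 24, k2, 9), (3, Fay, 24, ops, 2), (3, Fay, 24, ops, 9), (3, Fay, 24, p3, 2), (3, Fay, 24, p3, 9), (6, Fay, 25, k2, 2), (6, Fay, 25, k2, 9), (6, Fay, 25, ops, 2), (6, Fay, 25, ops, 9), (6, Fay, 25, p3, 2), (6, Fay, 25, p3, 9), (8, Fay, 22, k2, 2), (8, Fay, 22, k2, 9), (8, Fay, 22, ops, 2), (8, Fay, 22, ops, 9), (8, Fay, 22, p3, 2), (8, Fay, 22, p3, 9)}
π[room, cid]: project onto (room, cid) (12 duplicate(s) eliminated) → {(27, k2), (27, ops), (27, p3), (3, k2), (3, ops), (3, p3), (6, k2), (6, ops), (6, p3), (8, k2), (8, ops), (8, p3)}

{(27, k2), (27, ops), (27, p3), (3, k2), (3, ops), (3, p3), (6, k2), (6, ops), (6, p3), (8, k2), (8, ops), (8, p3)}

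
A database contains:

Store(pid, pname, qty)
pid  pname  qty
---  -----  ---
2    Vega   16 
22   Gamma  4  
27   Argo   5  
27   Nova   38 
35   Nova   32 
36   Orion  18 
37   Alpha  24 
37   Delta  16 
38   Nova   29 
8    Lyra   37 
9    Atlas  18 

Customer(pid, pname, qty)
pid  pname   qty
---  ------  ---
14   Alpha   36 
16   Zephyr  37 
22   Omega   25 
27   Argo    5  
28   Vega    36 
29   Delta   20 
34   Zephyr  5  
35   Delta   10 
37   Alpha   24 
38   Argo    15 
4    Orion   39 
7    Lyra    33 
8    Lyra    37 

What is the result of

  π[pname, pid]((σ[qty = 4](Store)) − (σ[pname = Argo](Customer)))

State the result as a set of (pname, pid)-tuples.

{(Gamma, 22)}

Filtering on qty = 4 leaves {(22, Gamma, 4)}.
Filtering on pname = Argo leaves {(27, Argo, 5), (38, Argo, 15)}.
Taking the difference: {(22, Gamma, 4)}
π[pname, pid]: project onto (pname, pid) → {(Gamma, 22)}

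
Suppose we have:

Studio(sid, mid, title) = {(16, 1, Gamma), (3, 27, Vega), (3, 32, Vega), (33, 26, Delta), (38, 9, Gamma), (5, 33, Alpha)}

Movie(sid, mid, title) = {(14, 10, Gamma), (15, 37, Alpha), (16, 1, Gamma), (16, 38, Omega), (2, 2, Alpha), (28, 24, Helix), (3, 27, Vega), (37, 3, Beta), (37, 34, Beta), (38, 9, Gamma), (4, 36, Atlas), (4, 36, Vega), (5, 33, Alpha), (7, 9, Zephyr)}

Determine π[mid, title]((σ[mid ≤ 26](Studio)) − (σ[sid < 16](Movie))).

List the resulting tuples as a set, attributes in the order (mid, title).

{(1, Gamma), (26, Delta), (9, Gamma)}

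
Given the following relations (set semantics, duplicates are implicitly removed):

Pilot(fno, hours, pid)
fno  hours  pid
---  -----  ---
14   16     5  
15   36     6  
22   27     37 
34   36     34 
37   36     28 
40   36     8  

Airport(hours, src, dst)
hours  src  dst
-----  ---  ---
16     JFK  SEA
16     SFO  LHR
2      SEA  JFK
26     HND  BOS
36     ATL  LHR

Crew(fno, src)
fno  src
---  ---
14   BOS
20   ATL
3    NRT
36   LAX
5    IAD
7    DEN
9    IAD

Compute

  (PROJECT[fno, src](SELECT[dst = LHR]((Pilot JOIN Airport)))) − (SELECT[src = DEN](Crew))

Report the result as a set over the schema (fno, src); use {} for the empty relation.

{(14, SFO), (15, ATL), (34, ATL), (37, ATL), (40, ATL)}

Joining Pilot and Airport on hours yields {(14, 16, 5, JFK, SEA), (14, 16, 5, SFO, LHR), (15, 36, 6, ATL, LHR), (34, 36, 34, ATL, LHR), (37, 36, 28, ATL, LHR), (40, 36, 8, ATL, LHR)}.
Selection dst = LHR: {(14, 16, 5, SFO, LHR), (15, 36, 6, ATL, LHR), (34, 36, 34, ATL, LHR), (37, 36, 28, ATL, LHR), (40, 36, 8, ATL, LHR)}
Keep only column(s) fno, src: {(14, SFO), (15, ATL), (34, ATL), (37, ATL), (40, ATL)}
Selection src = DEN: {(7, DEN)}
Taking the difference: {(14, SFO), (15, ATL), (34, ATL), (37, ATL), (40, ATL)}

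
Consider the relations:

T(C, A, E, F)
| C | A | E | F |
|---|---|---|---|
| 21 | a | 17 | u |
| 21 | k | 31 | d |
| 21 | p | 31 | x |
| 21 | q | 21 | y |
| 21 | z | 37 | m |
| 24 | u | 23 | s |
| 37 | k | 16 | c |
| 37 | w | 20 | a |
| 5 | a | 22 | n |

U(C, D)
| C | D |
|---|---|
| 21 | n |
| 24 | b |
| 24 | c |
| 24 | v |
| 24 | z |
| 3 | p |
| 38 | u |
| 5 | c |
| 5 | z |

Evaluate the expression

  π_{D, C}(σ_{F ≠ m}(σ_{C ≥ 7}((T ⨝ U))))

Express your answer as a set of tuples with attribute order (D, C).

{(b, 24), (c, 24), (n, 21), (v, 24), (z, 24)}

Natural join on C: {(21, a, 17, u, n), (21, k, 31, d, n), (21, p, 31, x, n), (21, q, 21, y, n), (21, z, 37, m, n), (24, u, 23, s, b), (24, u, 23, s, c), (24, u, 23, s, v), (24, u, 23, s, z), (5, a, 22, n, c), (5, a, 22, n, z)}
σ[C ≥ 7]: keep tuples satisfying C ≥ 7 → {(21, a, 17, u, n), (21, k, 31, d, n), (21, p, 31, x, n), (21, q, 21, y, n), (21, z, 37, m, n), (24, u, 23, s, b), (24, u, 23, s, c), (24, u, 23, s, v), (24, u, 23, s, z)}
σ[F ≠ m]: keep tuples satisfying F ≠ m → {(21, a, 17, u, n), (21, k, 31, d, n), (21, p, 31, x, n), (21, q, 21, y, n), (24, u, 23, s, b), (24, u, 23, s, c), (24, u, 23, s, v), (24, u, 23, s, z)}
π_{D, C} gives {(b, 24), (c, 24), (n, 21), (v, 24), (z, 24)} (3 duplicate(s) eliminated).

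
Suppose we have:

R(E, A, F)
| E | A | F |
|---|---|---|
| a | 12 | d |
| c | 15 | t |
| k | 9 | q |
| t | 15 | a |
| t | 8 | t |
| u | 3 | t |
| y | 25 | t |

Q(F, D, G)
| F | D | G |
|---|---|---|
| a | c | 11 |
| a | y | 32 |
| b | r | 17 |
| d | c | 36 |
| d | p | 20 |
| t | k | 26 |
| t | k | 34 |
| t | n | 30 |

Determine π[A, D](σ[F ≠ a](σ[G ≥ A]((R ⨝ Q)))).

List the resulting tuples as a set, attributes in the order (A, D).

R ⋈ Q (natural join on F): {(a, 12, d, c, 36), (a, 12, d, p, 20), (c, 15, t, k, 26), (c, 15, t, k, 34), (c, 15, t, n, 30), (t, 15, a, c, 11), (t, 15, a, y, 32), (t, 8, t, k, 26), (t, 8, t, k, 34), (t, 8, t, n, 30), (u, 3, t, k, 26), (u, 3, t, k, 34), (u, 3, t, n, 30), (y, 25, t, k, 26), (y, 25, t, k, 34), (y, 25, t, n, 30)}
Apply σ_{G ≥ A}; surviving tuples: {(a, 12, d, c, 36), (a, 12, d, p, 20), (c, 15, t, k, 26), (c, 15, t, k, 34), (c, 15, t, n, 30), (t, 15, a, y, 32), (t, 8, t, k, 26), (t, 8, t, k, 34), (t, 8, t, n, 30), (u, 3, t, k, 26), (u, 3, t, k, 34), (u, 3, t, n, 30), (y, 25, t, k, 26), (y, 25, t, k, 34), (y, 25, t, n, 30)}
Apply σ_{F ≠ a}; surviving tuples: {(a, 12, d, c, 36), (a, 12, d, p, 20), (c, 15, t, k, 26), (c, 15, t, k, 34), (c, 15, t, n, 30), (t, 8, t, k, 26), (t, 8, t, k, 34), (t, 8, t, n, 30), (u, 3, t, k, 26), (u, 3, t, k, 34), (u, 3, t, n, 30), (y, 25, t, k, 26), (y, 25, t, k, 34), (y, 25, t, n, 30)}
π[A, D]: project onto (A, D) (4 duplicate(s) eliminated) → {(12, c), (12, p), (15, k), (15, n), (25, k), (25, n), (3, k), (3, n), (8, k), (8, n)}

{(12, c), (12, p), (15, k), (15, n), (25, k), (25, n), (3, k), (3, n), (8, k), (8, n)}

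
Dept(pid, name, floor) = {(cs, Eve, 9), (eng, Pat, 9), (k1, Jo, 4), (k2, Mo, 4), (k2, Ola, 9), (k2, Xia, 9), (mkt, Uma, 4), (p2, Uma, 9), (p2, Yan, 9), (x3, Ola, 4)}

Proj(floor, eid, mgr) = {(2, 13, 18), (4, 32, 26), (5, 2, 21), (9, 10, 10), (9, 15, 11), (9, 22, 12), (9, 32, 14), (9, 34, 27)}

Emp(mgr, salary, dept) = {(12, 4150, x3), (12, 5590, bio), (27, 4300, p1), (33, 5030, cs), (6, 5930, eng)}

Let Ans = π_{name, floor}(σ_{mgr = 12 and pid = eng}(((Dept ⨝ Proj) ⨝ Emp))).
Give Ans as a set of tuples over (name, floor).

Dept ⋈ Proj (natural join on floor): {(cs, Eve, 9, 10, 10), (cs, Eve, 9, 15, 11), (cs, Eve, 9, 22, 12), (cs, Eve, 9, 32, 14), (cs, Eve, 9, 34, 27), (eng, Pat, 9, 10, 10), (eng, Pat, 9, 15, 11), (eng, Pat, 9, 22, 12), (eng, Pat, 9, 32, 14), (eng, Pat, 9, 34, 27), (k1, Jo, 4, 32, 26), (k2, Mo, 4, 32, 26), (k2, Ola, 9, 10, 10), (k2, Ola, 9, 15, 11), (k2, Ola, 9, 22, 12), (k2, Ola, 9, 32, 14), (k2, Ola, 9, 34, 27), (k2, Xia, 9, 10, 10), (k2, Xia, 9, 15, 11), (k2, Xia, 9, 22, 12), (k2, Xia, 9, 32, 14), (k2, Xia, 9, 34, 27), (mkt, Uma, 4, 32, 26), (p2, Uma, 9, 10, 10), (p2, Uma, 9, 15, 11), (p2, Uma, 9, 22, 12), (p2, Uma, 9, 32, 14), (p2, Uma, 9, 34, 27), (p2, Yan, 9, 10, 10), (p2, Yan, 9, 15, 11), (p2, Yan, 9, 22, 12), (p2, Yan, 9, 32, 14), (p2, Yan, 9, 34, 27), (x3, Ola, 4, 32, 26)}
(Dept ⨝ Proj) ⋈ Emp (natural join on mgr): {(cs, Eve, 9, 22, 12, 4150, x3), (cs, Eve, 9, 22, 12, 5590, bio), (cs, Eve, 9, 34, 27, 4300, p1), (eng, Pat, 9, 22, 12, 4150, x3), (eng, Pat, 9, 22, 12, 5590, bio), (eng, Pat, 9, 34, 27, 4300, p1), (k2, Ola, 9, 22, 12, 4150, x3), (k2, Ola, 9, 22, 12, 5590, bio), (k2, Ola, 9, 34, 27, 4300, p1), (k2, Xia, 9, 22, 12, 4150, x3), (k2, Xia, 9, 22, 12, 5590, bio), (k2, Xia, 9, 34, 27, 4300, p1), (p2, Uma, 9, 22, 12, 4150, x3), (p2, Uma, 9, 22, 12, 5590, bio), (p2, Uma, 9, 34, 27, 4300, p1), (p2, Yan, 9, 22, 12, 4150, x3), (p2, Yan, 9, 22, 12, 5590, bio), (p2, Yan, 9, 34, 27, 4300, p1)}
Apply σ_{mgr = 12 and pid = eng}; surviving tuples: {(eng, Pat, 9, 22, 12, 4150, x3), (eng, Pat, 9, 22, 12, 5590, bio)}
Projecting to name, floor (1 duplicate(s) eliminated): {(Pat, 9)}

{(Pat, 9)}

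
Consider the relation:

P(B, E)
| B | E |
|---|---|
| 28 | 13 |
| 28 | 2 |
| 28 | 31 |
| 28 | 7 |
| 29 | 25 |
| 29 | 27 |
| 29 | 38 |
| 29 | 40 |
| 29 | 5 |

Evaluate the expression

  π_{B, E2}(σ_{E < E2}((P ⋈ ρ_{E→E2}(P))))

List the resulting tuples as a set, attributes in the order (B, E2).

ρ[E→E2]: schema becomes (B, E2); tuples unchanged.
Natural join on B: {(28, 13, 13), (28, 13, 2), (28, 13, 31), (28, 13, 7), (28, 2, 13), (28, 2, 2), (28, 2, 31), (28, 2, 7), (28, 31, 13), (28, 31, 2), (28, 31, 31), (28, 31, 7), (28, 7, 13), (28, 7, 2), (28, 7, 31), (28, 7, 7), (29, 25, 25), (29, 25, 27), (29, 25, 38), (29, 25, 40), (29, 25, 5), (29, 27, 25), (29, 27, 27), (29, 27, 38), (29, 27, 40), (29, 27, 5), (29, 38, 25), (29, 38, 27), (29, 38, 38), (29, 38, 40), (29, 38, 5), (29, 40, 25), (29, 40, 27), (29, 40, 38), (29, 40, 40), (29, 40, 5), (29, 5, 25), (29, 5, 27), (29, 5, 38), (29, 5, 40), (29, 5, 5)}
Apply σ_{E < E2}; surviving tuples: {(28, 13, 31), (28, 2, 13), (28, 2, 31), (28, 2, 7), (28, 7, 13), (28, 7, 31), (29, 25, 27), (29, 25, 38), (29, 25, 40), (29, 27, 38), (29, 27, 40), (29, 38, 40), (29, 5, 25), (29, 5, 27), (29, 5, 38), (29, 5, 40)}
Projecting to B, E2 (9 duplicate(s) eliminated): {(28, 13), (28, 31), (28, 7), (29, 25), (29, 27), (29, 38), (29, 40)}

{(28, 13), (28, 31), (28, 7), (29, 25), (29, 27), (29, 38), (29, 40)}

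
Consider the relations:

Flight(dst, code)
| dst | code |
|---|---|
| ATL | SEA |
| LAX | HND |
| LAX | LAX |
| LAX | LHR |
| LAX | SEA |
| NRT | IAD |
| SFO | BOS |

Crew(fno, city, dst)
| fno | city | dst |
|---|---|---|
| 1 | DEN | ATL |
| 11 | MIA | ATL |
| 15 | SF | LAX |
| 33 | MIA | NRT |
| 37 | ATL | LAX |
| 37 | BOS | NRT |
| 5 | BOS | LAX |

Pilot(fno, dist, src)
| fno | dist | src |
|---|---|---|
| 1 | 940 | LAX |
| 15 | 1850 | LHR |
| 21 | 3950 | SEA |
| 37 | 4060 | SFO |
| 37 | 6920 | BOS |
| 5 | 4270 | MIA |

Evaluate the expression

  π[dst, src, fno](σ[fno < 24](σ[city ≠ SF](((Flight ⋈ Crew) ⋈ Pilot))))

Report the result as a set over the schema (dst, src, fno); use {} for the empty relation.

{(ATL, LAX, 1), (LAX, MIA, 5)}

Natural join on dst: {(ATL, SEA, 1, DEN), (ATL, SEA, 11, MIA), (LAX, HND, 15, SF), (LAX, HND, 37, ATL), (LAX, HND, 5, BOS), (LAX, LAX, 15, SF), (LAX, LAX, 37, ATL), (LAX, LAX, 5, BOS), (LAX, LHR, 15, SF), (LAX, LHR, 37, ATL), (LAX, LHR, 5, BOS), (LAX, SEA, 15, SF), (LAX, SEA, 37, ATL), (LAX, SEA, 5, BOS), (NRT, IAD, 33, MIA), (NRT, IAD, 37, BOS)}
Natural join on fno: {(ATL, SEA, 1, DEN, 940, LAX), (LAX, HND, 15, SF, 1850, LHR), (LAX, HND, 37, ATL, 4060, SFO), (LAX, HND, 37, ATL, 6920, BOS), (LAX, HND, 5, BOS, 4270, MIA), (LAX, LAX, 15, SF, 1850, LHR), (LAX, LAX, 37, ATL, 4060, SFO), (LAX, LAX, 37, ATL, 6920, BOS), (LAX, LAX, 5, BOS, 4270, MIA), (LAX, LHR, 15, SF, 1850, LHR), (LAX, LHR, 37, ATL, 4060, SFO), (LAX, LHR, 37, ATL, 6920, BOS), (LAX, LHR, 5, BOS, 4270, MIA), (LAX, SEA, 15, SF, 1850, LHR), (LAX, SEA, 37, ATL, 4060, SFO), (LAX, SEA, 37, ATL, 6920, BOS), (LAX, SEA, 5, BOS, 4270, MIA), (NRT, IAD, 37, BOS, 4060, SFO), (NRT, IAD, 37, BOS, 6920, BOS)}
Selection city ≠ SF: {(ATL, SEA, 1, DEN, 940, LAX), (LAX, HND, 37, ATL, 4060, SFO), (LAX, HND, 37, ATL, 6920, BOS), (LAX, HND, 5, BOS, 4270, MIA), (LAX, LAX, 37, ATL, 4060, SFO), (LAX, LAX, 37, ATL, 6920, BOS), (LAX, LAX, 5, BOS, 4270, MIA), (LAX, LHR, 37, ATL, 4060, SFO), (LAX, LHR, 37, ATL, 6920, BOS), (LAX, LHR, 5, BOS, 4270, MIA), (LAX, SEA, 37, ATL, 4060, SFO), (LAX, SEA, 37, ATL, 6920, BOS), (LAX, SEA, 5, BOS, 4270, MIA), (NRT, IAD, 37, BOS, 4060, SFO), (NRT, IAD, 37, BOS, 6920, BOS)}
Selection fno < 24: {(ATL, SEA, 1, DEN, 940, LAX), (LAX, HND, 5, BOS, 4270, MIA), (LAX, LAX, 5, BOS, 4270, MIA), (LAX, LHR, 5, BOS, 4270, MIA), (LAX, SEA, 5, BOS, 4270, MIA)}
Keep only column(s) dst, src, fno (3 duplicate(s) eliminated): {(ATL, LAX, 1), (LAX, MIA, 5)}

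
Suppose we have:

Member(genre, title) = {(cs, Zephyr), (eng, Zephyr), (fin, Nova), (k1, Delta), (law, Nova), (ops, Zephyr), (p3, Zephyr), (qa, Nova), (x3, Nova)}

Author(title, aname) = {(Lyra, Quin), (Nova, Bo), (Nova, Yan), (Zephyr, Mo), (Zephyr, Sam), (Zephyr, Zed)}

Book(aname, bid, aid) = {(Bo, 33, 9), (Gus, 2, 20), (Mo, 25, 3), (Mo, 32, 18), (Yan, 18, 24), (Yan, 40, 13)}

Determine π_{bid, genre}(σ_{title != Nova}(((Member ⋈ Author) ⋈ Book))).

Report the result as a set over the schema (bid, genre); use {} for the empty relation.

Natural join on title: {(cs, Zephyr, Mo), (cs, Zephyr, Sam), (cs, Zephyr, Zed), (eng, Zephyr, Mo), (eng, Zephyr, Sam), (eng, Zephyr, Zed), (fin, Nova, Bo), (fin, Nova, Yan), (law, Nova, Bo), (law, Nova, Yan), (ops, Zephyr, Mo), (ops, Zephyr, Sam), (ops, Zephyr, Zed), (p3, Zephyr, Mo), (p3, Zephyr, Sam), (p3, Zephyr, Zed), (qa, Nova, Bo), (qa, Nova, Yan), (x3, Nova, Bo), (x3, Nova, Yan)}
Natural join on aname: {(cs, Zephyr, Mo, 25, 3), (cs, Zephyr, Mo, 32, 18), (eng, Zephyr, Mo, 25, 3), (eng, Zephyr, Mo, 32, 18), (fin, Nova, Bo, 33, 9), (fin, Nova, Yan, 18, 24), (fin, Nova, Yan, 40, 13), (law, Nova, Bo, 33, 9), (law, Nova, Yan, 18, 24), (law, Nova, Yan, 40, 13), (ops, Zephyr, Mo, 25, 3), (ops, Zephyr, Mo, 32, 18), (p3, Zephyr, Mo, 25, 3), (p3, Zephyr, Mo, 32, 18), (qa, Nova, Bo, 33, 9), (qa, Nova, Yan, 18, 24), (qa, Nova, Yan, 40, 13), (x3, Nova, Bo, 33, 9), (x3, Nova, Yan, 18, 24), (x3, Nova, Yan, 40, 13)}
Filtering on title != Nova leaves {(cs, Zephyr, Mo, 25, 3), (cs, Zephyr, Mo, 32, 18), (eng, Zephyr, Mo, 25, 3), (eng, Zephyr, Mo, 32, 18), (ops, Zephyr, Mo, 25, 3), (ops, Zephyr, Mo, 32, 18), (p3, Zephyr, Mo, 25, 3), (p3, Zephyr, Mo, 32, 18)}.
π[bid, genre]: project onto (bid, genre) → {(25, cs), (25, eng), (25, ops), (25, p3), (32, cs), (32, eng), (32, ops), (32, p3)}

{(25, cs), (25, eng), (25, ops), (25, p3), (32, cs), (32, eng), (32, ops), (32, p3)}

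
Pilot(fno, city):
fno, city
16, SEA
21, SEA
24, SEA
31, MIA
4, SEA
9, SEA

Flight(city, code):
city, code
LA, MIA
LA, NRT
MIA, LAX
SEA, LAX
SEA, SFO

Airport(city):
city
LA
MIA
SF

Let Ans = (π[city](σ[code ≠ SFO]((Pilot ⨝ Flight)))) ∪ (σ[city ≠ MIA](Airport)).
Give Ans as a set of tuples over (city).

Pilot ⋈ Flight (natural join on city): {(16, SEA, LAX), (16, SEA, SFO), (21, SEA, LAX), (21, SEA, SFO), (24, SEA, LAX), (24, SEA, SFO), (31, MIA, LAX), (4, SEA, LAX), (4, SEA, SFO), (9, SEA, LAX), (9, SEA, SFO)}
Filtering on code ≠ SFO leaves {(16, SEA, LAX), (21, SEA, LAX), (24, SEA, LAX), (31, MIA, LAX), (4, SEA, LAX), (9, SEA, LAX)}.
π[city]: project onto (city) (4 duplicate(s) eliminated) → {MIA, SEA}
Filtering on city ≠ MIA leaves {LA, SF}.
Taking the union: {LA, MIA, SEA, SF}

{LA, MIA, SEA, SF}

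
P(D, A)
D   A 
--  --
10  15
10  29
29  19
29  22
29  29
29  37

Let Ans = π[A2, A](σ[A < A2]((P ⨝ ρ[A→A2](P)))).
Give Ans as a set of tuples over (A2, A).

{(22, 19), (29, 15), (29, 19), (29, 22), (37, 19), (37, 22), (37, 29)}

ρ[A→A2]: schema becomes (D, A2); tuples unchanged.
Natural join on D: {(10, 15, 15), (10, 15, 29), (10, 29, 15), (10, 29, 29), (29, 19, 19), (29, 19, 22), (29, 19, 29), (29, 19, 37), (29, 22, 19), (29, 22, 22), (29, 22, 29), (29, 22, 37), (29, 29, 19), (29, 29, 22), (29, 29, 29), (29, 29, 37), (29, 37, 19), (29, 37, 22), (29, 37, 29), (29, 37, 37)}
Filtering on A < A2 leaves {(10, 15, 29), (29, 19, 22), (29, 19, 29), (29, 19, 37), (29, 22, 29), (29, 22, 37), (29, 29, 37)}.
Projecting to A2, A: {(22, 19), (29, 15), (29, 19), (29, 22), (37, 19), (37, 22), (37, 29)}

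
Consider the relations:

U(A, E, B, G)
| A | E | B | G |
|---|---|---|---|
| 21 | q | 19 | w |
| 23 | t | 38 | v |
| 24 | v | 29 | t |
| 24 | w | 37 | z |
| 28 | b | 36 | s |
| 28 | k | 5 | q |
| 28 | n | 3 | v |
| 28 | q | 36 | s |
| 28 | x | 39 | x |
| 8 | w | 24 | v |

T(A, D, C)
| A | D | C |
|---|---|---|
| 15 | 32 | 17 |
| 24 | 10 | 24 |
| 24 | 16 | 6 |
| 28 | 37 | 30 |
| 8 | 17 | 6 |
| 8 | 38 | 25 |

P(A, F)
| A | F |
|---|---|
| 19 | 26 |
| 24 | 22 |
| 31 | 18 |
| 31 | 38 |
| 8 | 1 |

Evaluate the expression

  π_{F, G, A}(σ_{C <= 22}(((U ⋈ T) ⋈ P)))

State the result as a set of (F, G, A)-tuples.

{(1, v, 8), (22, t, 24), (22, z, 24)}

Natural join on A: {(24, v, 29, t, 10, 24), (24, v, 29, t, 16, 6), (24, w, 37, z, 10, 24), (24, w, 37, z, 16, 6), (28, b, 36, s, 37, 30), (28, k, 5, q, 37, 30), (28, n, 3, v, 37, 30), (28, q, 36, s, 37, 30), (28, x, 39, x, 37, 30), (8, w, 24, v, 17, 6), (8, w, 24, v, 38, 25)}
Natural join on A: {(24, v, 29, t, 10, 24, 22), (24, v, 29, t, 16, 6, 22), (24, w, 37, z, 10, 24, 22), (24, w, 37, z, 16, 6, 22), (8, w, 24, v, 17, 6, 1), (8, w, 24, v, 38, 25, 1)}
Apply σ_{C <= 22}; surviving tuples: {(24, v, 29, t, 16, 6, 22), (24, w, 37, z, 16, 6, 22), (8, w, 24, v, 17, 6, 1)}
π[F, G, A]: project onto (F, G, A) → {(1, v, 8), (22, t, 24), (22, z, 24)}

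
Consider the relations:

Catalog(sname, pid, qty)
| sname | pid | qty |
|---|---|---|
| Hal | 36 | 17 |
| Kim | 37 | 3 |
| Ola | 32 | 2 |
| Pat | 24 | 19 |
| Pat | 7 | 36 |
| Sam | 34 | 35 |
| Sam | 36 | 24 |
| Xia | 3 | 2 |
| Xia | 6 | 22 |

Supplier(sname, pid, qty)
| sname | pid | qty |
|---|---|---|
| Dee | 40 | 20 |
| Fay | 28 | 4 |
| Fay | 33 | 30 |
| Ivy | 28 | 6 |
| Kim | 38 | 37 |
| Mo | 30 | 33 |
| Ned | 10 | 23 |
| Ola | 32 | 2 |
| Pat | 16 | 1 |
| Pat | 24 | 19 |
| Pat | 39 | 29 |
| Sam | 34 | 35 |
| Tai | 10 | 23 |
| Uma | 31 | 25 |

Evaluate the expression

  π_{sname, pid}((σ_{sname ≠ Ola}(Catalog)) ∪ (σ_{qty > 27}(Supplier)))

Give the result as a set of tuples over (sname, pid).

Selection sname ≠ Ola: {(Hal, 36, 17), (Kim, 37, 3), (Pat, 24, 19), (Pat, 7, 36), (Sam, 34, 35), (Sam, 36, 24), (Xia, 3, 2), (Xia, 6, 22)}
Selection qty > 27: {(Fay, 33, 30), (Kim, 38, 37), (Mo, 30, 33), (Pat, 39, 29), (Sam, 34, 35)}
Union: {(Hal, 36, 17), (Kim, 37, 3), (Pat, 24, 19), (Pat, 7, 36), (Sam, 34, 35), (Sam, 36, 24), (Xia, 3, 2), (Xia, 6, 22)} with {(Fay, 33, 30), (Kim, 38, 37), (Mo, 30, 33), (Pat, 39, 29), (Sam, 34, 35)} → {(Fay, 33, 30), (Hal, 36, 17), (Kim, 37, 3), (Kim, 38, 37), (Mo, 30, 33), (Pat, 24, 19), (Pat, 39, 29), (Pat, 7, 36), (Sam, 34, 35), (Sam, 36, 24), (Xia, 3, 2), (Xia, 6, 22)}
π_{sname, pid} gives {(Fay, 33), (Hal, 36), (Kim, 37), (Kim, 38), (Mo, 30), (Pat, 24), (Pat, 39), (Pat, 7), (Sam, 34), (Sam, 36), (Xia, 3), (Xia, 6)}.

{(Fay, 33), (Hal, 36), (Kim, 37), (Kim, 38), (Mo, 30), (Pat, 24), (Pat, 39), (Pat, 7), (Sam, 34), (Sam, 36), (Xia, 3), (Xia, 6)}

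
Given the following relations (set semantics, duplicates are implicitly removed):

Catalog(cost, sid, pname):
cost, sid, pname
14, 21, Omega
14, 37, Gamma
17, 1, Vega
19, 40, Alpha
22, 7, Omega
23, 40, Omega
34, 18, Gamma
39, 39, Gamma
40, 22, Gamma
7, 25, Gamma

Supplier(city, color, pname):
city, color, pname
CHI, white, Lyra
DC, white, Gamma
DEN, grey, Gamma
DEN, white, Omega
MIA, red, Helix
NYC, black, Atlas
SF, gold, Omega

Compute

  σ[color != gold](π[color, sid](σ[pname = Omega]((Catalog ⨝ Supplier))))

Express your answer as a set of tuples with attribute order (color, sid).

Joining Catalog and Supplier on pname yields {(14, 21, Omega, DEN, white), (14, 21, Omega, SF, gold), (14, 37, Gamma, DC, white), (14, 37, Gamma, DEN, grey), (22, 7, Omega, DEN, white), (22, 7, Omega, SF, gold), (23, 40, Omega, DEN, white), (23, 40, Omega, SF, gold), (34, 18, Gamma, DC, white), (34, 18, Gamma, DEN, grey), (39, 39, Gamma, DC, white), (39, 39, Gamma, DEN, grey), (40, 22, Gamma, DC, white), (40, 22, Gamma, DEN, grey), (7, 25, Gamma, DC, white), (7, 25, Gamma, DEN, grey)}.
Selection pname = Omega: {(14, 21, Omega, DEN, white), (14, 21, Omega, SF, gold), (22, 7, Omega, DEN, white), (22, 7, Omega, SF, gold), (23, 40, Omega, DEN, white), (23, 40, Omega, SF, gold)}
π_{color, sid} gives {(gold, 21), (gold, 40), (gold, 7), (white, 21), (white, 40), (white, 7)}.
Selection color != gold: {(white, 21), (white, 40), (white, 7)}

{(white, 21), (white, 40), (white, 7)}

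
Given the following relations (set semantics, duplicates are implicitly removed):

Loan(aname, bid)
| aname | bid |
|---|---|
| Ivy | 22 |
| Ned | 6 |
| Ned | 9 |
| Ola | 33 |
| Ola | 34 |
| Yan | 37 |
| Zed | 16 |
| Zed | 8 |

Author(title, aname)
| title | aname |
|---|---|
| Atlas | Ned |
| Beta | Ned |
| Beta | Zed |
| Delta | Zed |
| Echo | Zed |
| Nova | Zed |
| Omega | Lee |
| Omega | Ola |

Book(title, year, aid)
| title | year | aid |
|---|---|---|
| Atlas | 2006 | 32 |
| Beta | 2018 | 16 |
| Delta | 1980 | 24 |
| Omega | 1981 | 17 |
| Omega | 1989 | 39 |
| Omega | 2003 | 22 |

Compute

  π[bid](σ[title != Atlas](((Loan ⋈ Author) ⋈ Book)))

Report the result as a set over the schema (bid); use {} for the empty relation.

{16, 33, 34, 6, 8, 9}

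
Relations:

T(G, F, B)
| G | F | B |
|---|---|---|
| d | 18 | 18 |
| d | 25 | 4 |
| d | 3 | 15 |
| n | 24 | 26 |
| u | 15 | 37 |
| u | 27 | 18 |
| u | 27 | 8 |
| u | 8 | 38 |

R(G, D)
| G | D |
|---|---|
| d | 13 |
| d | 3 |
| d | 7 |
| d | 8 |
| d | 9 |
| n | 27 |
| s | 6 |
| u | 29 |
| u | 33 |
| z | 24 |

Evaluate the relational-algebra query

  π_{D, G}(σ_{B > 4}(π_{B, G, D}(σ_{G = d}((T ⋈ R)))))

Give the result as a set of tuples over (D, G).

Natural join on G: {(d, 18, 18, 13), (d, 18, 18, 3), (d, 18, 18, 7), (d, 18, 18, 8), (d, 18, 18, 9), (d, 25, 4, 13), (d, 25, 4, 3), (d, 25, 4, 7), (d, 25, 4, 8), (d, 25, 4, 9), (d, 3, 15, 13), (d, 3, 15, 3), (d, 3, 15, 7), (d, 3, 15, 8), (d, 3, 15, 9), (n, 24, 26, 27), (u, 15, 37, 29), (u, 15, 37, 33), (u, 27, 18, 29), (u, 27, 18, 33), (u, 27, 8, 29), (u, 27, 8, 33), (u, 8, 38, 29), (u, 8, 38, 33)}
σ[G = d]: keep tuples satisfying G = d → {(d, 18, 18, 13), (d, 18, 18, 3), (d, 18, 18, 7), (d, 18, 18, 8), (d, 18, 18, 9), (d, 25, 4, 13), (d, 25, 4, 3), (d, 25, 4, 7), (d, 25, 4, 8), (d, 25, 4, 9), (d, 3, 15, 13), (d, 3, 15, 3), (d, 3, 15, 7), (d, 3, 15, 8), (d, 3, 15, 9)}
π_{B, G, D} gives {(15, d, 13), (15, d, 3), (15, d, 7), (15, d, 8), (15, d, 9), (18, d, 13), (18, d, 3), (18, d, 7), (18, d, 8), (18, d, 9), (4, d, 13), (4, d, 3), (4, d, 7), (4, d, 8), (4, d, 9)}.
σ[B > 4]: keep tuples satisfying B > 4 → {(15, d, 13), (15, d, 3), (15, d, 7), (15, d, 8), (15, d, 9), (18, d, 13), (18, d, 3), (18, d, 7), (18, d, 8), (18, d, 9)}
π_{D, G} gives {(13, d), (3, d), (7, d), (8, d), (9, d)} (5 duplicate(s) eliminated).

{(13, d), (3, d), (7, d), (8, d), (9, d)}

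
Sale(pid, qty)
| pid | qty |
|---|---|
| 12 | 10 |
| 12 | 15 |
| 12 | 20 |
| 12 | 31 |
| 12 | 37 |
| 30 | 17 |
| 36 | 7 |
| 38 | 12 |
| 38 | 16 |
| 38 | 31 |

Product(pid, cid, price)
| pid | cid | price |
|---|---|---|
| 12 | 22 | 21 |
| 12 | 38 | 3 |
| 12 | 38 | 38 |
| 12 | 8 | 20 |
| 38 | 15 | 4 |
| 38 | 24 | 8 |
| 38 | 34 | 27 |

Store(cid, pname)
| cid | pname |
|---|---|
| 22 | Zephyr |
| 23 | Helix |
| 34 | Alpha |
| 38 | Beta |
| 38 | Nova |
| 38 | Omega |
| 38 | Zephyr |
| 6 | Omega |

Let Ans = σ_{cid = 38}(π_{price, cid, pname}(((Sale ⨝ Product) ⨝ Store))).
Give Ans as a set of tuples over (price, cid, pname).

Natural join on pid: {(12, 10, 22, 21), (12, 10, 38, 3), (12, 10, 38, 38), (12, 10, 8, 20), (12, 15, 22, 21), (12, 15, 38, 3), (12, 15, 38, 38), (12, 15, 8, 20), (12, 20, 22, 21), (12, 20, 38, 3), (12, 20, 38, 38), (12, 20, 8, 20), (12, 31, 22, 21), (12, 31, 38, 3), (12, 31, 38, 38), (12, 31, 8, 20), (12, 37, 22, 21), (12, 37, 38, 3), (12, 37, 38, 38), (12, 37, 8, 20), (38, 12, 15, 4), (38, 12, 24, 8), (38, 12, 34, 27), (38, 16, 15, 4), (38, 16, 24, 8), (38, 16, 34, 27), (38, 31, 15, 4), (38, 31, 24, 8), (38, 31, 34, 27)}
Natural join on cid: {(12, 10, 22, 21, Zephyr), (12, 10, 38, 3, Beta), (12, 10, 38, 3, Nova), (12, 10, 38, 3, Omega), (12, 10, 38, 3, Zephyr), (12, 10, 38, 38, Beta), (12, 10, 38, 38, Nova), (12, 10, 38, 38, Omega), (12, 10, 38, 38, Zephyr), (12, 15, 22, 21, Zephyr), (12, 15, 38, 3, Beta), (12, 15, 38, 3, Nova), (12, 15, 38, 3, Omega), (12, 15, 38, 3, Zephyr), (12, 15, 38, 38, Beta), (12, 15, 38, 38, Nova), (12, 15, 38, 38, Omega), (12, 15, 38, 38, Zephyr), (12, 20, 22, 21, Zephyr), (12, 20, 38, 3, Beta), (12, 20, 38, 3, Nova), (12, 20, 38, 3, Omega), (12, 20, 38, 3, Zephyr), (12, 20, 38, 38, Beta), (12, 20, 38, 38, Nova), (12, 20, 38, 38, Omega), (12, 20, 38, 38, Zephyr), (12, 31, 22, 21, Zephyr), (12, 31, 38, 3, Beta), (12, 31, 38, 3, Nova), (12, 31, 38, 3, Omega), (12, 31, 38, 3, Zephyr), (12, 31, 38, 38, Beta), (12, 31, 38, 38, Nova), (12, 31, 38, 38, Omega), (12, 31, 38, 38, Zephyr), (12, 37, 22, 21, Zephyr), (12, 37, 38, 3, Beta), (12, 37, 38, 3, Nova), (12, 37, 38, 3, Omega), (12, 37, 38, 3, Zephyr), (12, 37, 38, 38, Beta), (12, 37, 38, 38, Nova), (12, 37, 38, 38, Omega), (12, 37, 38, 38, Zephyr), (38, 12, 34, 27, Alpha), (38, 16, 34, 27, Alpha), (38, 31, 34, 27, Alpha)}
π_{price, cid, pname} gives {(21, 22, Zephyr), (27, 34, Alpha), (3, 38, Beta), (3, 38, Nova), (3, 38, Omega), (3, 38, Zephyr), (38, 38, Beta), (38, 38, Nova), (38, 38, Omega), (38, 38, Zephyr)} (38 duplicate(s) eliminated).
Filtering on cid = 38 leaves {(3, 38, Beta), (3, 38, Nova), (3, 38, Omega), (3, 38, Zephyr), (38, 38, Beta), (38, 38, Nova), (38, 38, Omega), (38, 38, Zephyr)}.

{(3, 38, Beta), (3, 38, Nova), (3, 38, Omega), (3, 38, Zephyr), (38, 38, Beta), (38, 38, Nova), (38, 38, Omega), (38, 38, Zephyr)}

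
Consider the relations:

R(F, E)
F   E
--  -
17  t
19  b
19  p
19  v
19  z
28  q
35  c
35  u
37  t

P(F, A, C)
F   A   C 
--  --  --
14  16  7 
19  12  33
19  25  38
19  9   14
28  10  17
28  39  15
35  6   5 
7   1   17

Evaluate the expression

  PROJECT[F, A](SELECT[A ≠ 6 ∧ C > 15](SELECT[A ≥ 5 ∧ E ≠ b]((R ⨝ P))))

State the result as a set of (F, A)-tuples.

{(19, 12), (19, 25), (28, 10)}

Joining R and P on F yields {(19, b, 12, 33), (19, b, 25, 38), (19, b, 9, 14), (19, p, 12, 33), (19, p, 25, 38), (19, p, 9, 14), (19, v, 12, 33), (19, v, 25, 38), (19, v, 9, 14), (19, z, 12, 33), (19, z, 25, 38), (19, z, 9, 14), (28, q, 10, 17), (28, q, 39, 15), (35, c, 6, 5), (35, u, 6, 5)}.
Apply σ_{A ≥ 5 ∧ E ≠ b}; surviving tuples: {(19, p, 12, 33), (19, p, 25, 38), (19, p, 9, 14), (19, v, 12, 33), (19, v, 25, 38), (19, v, 9, 14), (19, z, 12, 33), (19, z, 25, 38), (19, z, 9, 14), (28, q, 10, 17), (28, q, 39, 15), (35, c, 6, 5), (35, u, 6, 5)}
Apply σ_{A ≠ 6 ∧ C > 15}; surviving tuples: {(19, p, 12, 33), (19, p, 25, 38), (19, v, 12, 33), (19, v, 25, 38), (19, z, 12, 33), (19, z, 25, 38), (28, q, 10, 17)}
π[F, A]: project onto (F, A) (4 duplicate(s) eliminated) → {(19, 12), (19, 25), (28, 10)}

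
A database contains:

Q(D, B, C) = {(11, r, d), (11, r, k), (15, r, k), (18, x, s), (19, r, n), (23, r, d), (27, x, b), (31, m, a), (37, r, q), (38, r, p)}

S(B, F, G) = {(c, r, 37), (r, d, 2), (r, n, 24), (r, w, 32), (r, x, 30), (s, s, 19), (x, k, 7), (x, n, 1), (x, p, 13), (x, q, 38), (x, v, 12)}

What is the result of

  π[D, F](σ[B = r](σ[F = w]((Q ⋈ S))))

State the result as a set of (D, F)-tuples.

Natural join on B: {(11, r, d, d, 2), (11, r, d, n, 24), (11, r, d, w, 32), (11, r, d, x, 30), (11, r, k, d, 2), (11, r, k, n, 24), (11, r, k, w, 32), (11, r, k, x, 30), (15, r, k, d, 2), (15, r, k, n, 24), (15, r, k, w, 32), (15, r, k, x, 30), (18, x, s, k, 7), (18, x, s, n, 1), (18, x, s, p, 13), (18, x, s, q, 38), (18, x, s, v, 12), (19, r, n, d, 2), (19, r, n, n, 24), (19, r, n, w, 32), (19, r, n, x, 30), (23, r, d, d, 2), (23, r, d, n, 24), (23, r, d, w, 32), (23, r, d, x, 30), (27, x, b, k, 7), (27, x, b, n, 1), (27, x, b, p, 13), (27, x, b, q, 38), (27, x, b, v, 12), (37, r, q, d, 2), (37, r, q, n, 24), (37, r, q, w, 32), (37, r, q, x, 30), (38, r, p, d, 2), (38, r, p, n, 24), (38, r, p, w, 32), (38, r, p, x, 30)}
σ[F = w]: keep tuples satisfying F = w → {(11, r, d, w, 32), (11, r, k, w, 32), (15, r, k, w, 32), (19, r, n, w, 32), (23, r, d, w, 32), (37, r, q, w, 32), (38, r, p, w, 32)}
σ[B = r]: keep tuples satisfying B = r → {(11, r, d, w, 32), (11, r, k, w, 32), (15, r, k, w, 32), (19, r, n, w, 32), (23, r, d, w, 32), (37, r, q, w, 32), (38, r, p, w, 32)}
Keep only column(s) D, F (1 duplicate(s) eliminated): {(11, w), (15, w), (19, w), (23, w), (37, w), (38, w)}

{(11, w), (15, w), (19, w), (23, w), (37, w), (38, w)}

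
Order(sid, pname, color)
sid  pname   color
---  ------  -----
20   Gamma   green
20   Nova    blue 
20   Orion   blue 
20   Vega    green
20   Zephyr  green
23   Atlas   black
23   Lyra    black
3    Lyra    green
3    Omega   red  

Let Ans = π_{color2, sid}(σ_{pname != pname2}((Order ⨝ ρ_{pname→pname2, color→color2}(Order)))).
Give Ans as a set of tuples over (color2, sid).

{(black, 23), (blue, 20), (green, 20), (green, 3), (red, 3)}

ρ[pname→pname2, color→color2]: schema becomes (sid, pname2, color2); tuples unchanged.
Order ⋈ ρ_{pname→pname2, color→color2}(Order) (natural join on sid): {(20, Gamma, green, Gamma, green), (20, Gamma, green, Nova, blue), (20, Gamma, green, Orion, blue), (20, Gamma, green, Vega, green), (20, Gamma, green, Zephyr, green), (20, Nova, blue, Gamma, green), (20, Nova, blue, Nova, blue), (20, Nova, blue, Orion, blue), (20, Nova, blue, Vega, green), (20, Nova, blue, Zephyr, green), (20, Orion, blue, Gamma, green), (20, Orion, blue, Nova, blue), (20, Orion, blue, Orion, blue), (20, Orion, blue, Vega, green), (20, Orion, blue, Zephyr, green), (20, Vega, green, Gamma, green), (20, Vega, green, Nova, blue), (20, Vega, green, Orion, blue), (20, Vega, green, Vega, green), (20, Vega, green, Zephyr, green), (20, Zephyr, green, Gamma, green), (20, Zephyr, green, Nova, blue), (20, Zephyr, green, Orion, blue), (20, Zephyr, green, Vega, green), (20, Zephyr, green, Zephyr, green), (23, Atlas, black, Atlas, black), (23, Atlas, black, Lyra, black), (23, Lyra, black, Atlas, black), (23, Lyra, black, Lyra, black), (3, Lyra, green, Lyra, green), (3, Lyra, green, Omega, red), (3, Omega, red, Lyra, green), (3, Omega, red, Omega, red)}
Apply σ_{pname != pname2}; surviving tuples: {(20, Gamma, green, Nova, blue), (20, Gamma, green, Orion, blue), (20, Gamma, green, Vega, green), (20, Gamma, green, Zephyr, green), (20, Nova, blue, Gamma, green), (20, Nova, blue, Orion, blue), (20, Nova, blue, Vega, green), (20, Nova, blue, Zephyr, green), (20, Orion, blue, Gamma, green), (20, Orion, blue, Nova, blue), (20, Orion, blue, Vega, green), (20, Orion, blue, Zephyr, green), (20, Vega, green, Gamma, green), (20, Vega, green, Nova, blue), (20, Vega, green, Orion, blue), (20, Vega, green, Zephyr, green), (20, Zephyr, green, Gamma, green), (20, Zephyr, green, Nova, blue), (20, Zephyr, green, Orion, blue), (20, Zephyr, green, Vega, green), (23, Atlas, black, Lyra, black), (23, Lyra, black, Atlas, black), (3, Lyra, green, Omega, red), (3, Omega, red, Lyra, green)}
Keep only column(s) color2, sid (19 duplicate(s) eliminated): {(black, 23), (blue, 20), (green, 20), (green, 3), (red, 3)}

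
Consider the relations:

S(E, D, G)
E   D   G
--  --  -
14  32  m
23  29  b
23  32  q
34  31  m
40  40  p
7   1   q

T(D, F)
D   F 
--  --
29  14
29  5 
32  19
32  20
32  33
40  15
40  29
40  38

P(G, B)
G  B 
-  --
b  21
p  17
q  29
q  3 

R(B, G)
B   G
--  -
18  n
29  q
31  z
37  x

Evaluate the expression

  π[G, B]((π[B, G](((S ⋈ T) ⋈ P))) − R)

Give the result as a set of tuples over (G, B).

{(b, 21), (p, 17), (q, 3)}

S ⋈ T (natural join on D): {(14, 32, m, 19), (14, 32, m, 20), (14, 32, m, 33), (23, 29, b, 14), (23, 29, b, 5), (23, 32, q, 19), (23, 32, q, 20), (23, 32, q, 33), (40, 40, p, 15), (40, 40, p, 29), (40, 40, p, 38)}
(S ⋈ T) ⋈ P (natural join on G): {(23, 29, b, 14, 21), (23, 29, b, 5, 21), (23, 32, q, 19, 29), (23, 32, q, 19, 3), (23, 32, q, 20, 29), (23, 32, q, 20, 3), (23, 32, q, 33, 29), (23, 32, q, 33, 3), (40, 40, p, 15, 17), (40, 40, p, 29, 17), (40, 40, p, 38, 17)}
Projecting to B, G (7 duplicate(s) eliminated): {(17, p), (21, b), (29, q), (3, q)}
Difference: {(17, p), (21, b), (29, q), (3, q)} with {(18, n), (29, q), (31, z), (37, x)} → {(17, p), (21, b), (3, q)}
Projecting to G, B: {(b, 21), (p, 17), (q, 3)}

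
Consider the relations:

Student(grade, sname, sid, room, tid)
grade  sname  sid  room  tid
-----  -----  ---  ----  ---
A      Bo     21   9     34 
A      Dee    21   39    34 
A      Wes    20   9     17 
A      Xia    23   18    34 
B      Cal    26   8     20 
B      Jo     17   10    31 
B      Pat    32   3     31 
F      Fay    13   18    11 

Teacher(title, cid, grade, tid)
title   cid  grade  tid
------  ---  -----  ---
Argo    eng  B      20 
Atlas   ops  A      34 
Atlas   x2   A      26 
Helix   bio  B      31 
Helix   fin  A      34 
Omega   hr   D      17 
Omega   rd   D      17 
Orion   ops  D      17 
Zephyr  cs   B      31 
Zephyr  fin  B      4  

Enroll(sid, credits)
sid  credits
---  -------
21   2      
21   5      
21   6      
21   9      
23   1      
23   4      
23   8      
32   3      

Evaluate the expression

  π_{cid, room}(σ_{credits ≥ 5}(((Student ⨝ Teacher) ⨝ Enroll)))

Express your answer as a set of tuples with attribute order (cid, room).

Natural join on grade, tid: {(A, Bo, 21, 9, 34, Atlas, ops), (A, Bo, 21, 9, 34, Helix, fin), (A, Dee, 21, 39, 34, Atlas, ops), (A, Dee, 21, 39, 34, Helix, fin), (A, Xia, 23, 18, 34, Atlas, ops), (A, Xia, 23, 18, 34, Helix, fin), (B, Cal, 26, 8, 20, Argo, eng), (B, Jo, 17, 10, 31, Helix, bio), (B, Jo, 17, 10, 31, Zephyr, cs), (B, Pat, 32, 3, 31, Helix, bio), (B, Pat, 32, 3, 31, Zephyr, cs)}
Natural join on sid: {(A, Bo, 21, 9, 34, Atlas, ops, 2), (A, Bo, 21, 9, 34, Atlas, ops, 5), (A, Bo, 21, 9, 34, Atlas, ops, 6), (A, Bo, 21, 9, 34, Atlas, ops, 9), (A, Bo, 21, 9, 34, Helix, fin, 2), (A, Bo, 21, 9, 34, Helix, fin, 5), (A, Bo, 21, 9, 34, Helix, fin, 6), (A, Bo, 21, 9, 34, Helix, fin, 9), (A, Dee, 21, 39, 34, Atlas, ops, 2), (A, Dee, 21, 39, 34, Atlas, ops, 5), (A, Dee, 21, 39, 34, Atlas, ops, 6), (A, Dee, 21, 39, 34, Atlas, ops, 9), (A, Dee, 21, 39, 34, Helix, fin, 2), (A, Dee, 21, 39, 34, Helix, fin, 5), (A, Dee, 21, 39, 34, Helix, fin, 6), (A, Dee, 21, 39, 34, Helix, fin, 9), (A, Xia, 23, 18, 34, Atlas, ops, 1), (A, Xia, 23, 18, 34, Atlas, ops, 4), (A, Xia, 23, 18, 34, Atlas, ops, 8), (A, Xia, 23, 18, 34, Helix, fin, 1), (A, Xia, 23, 18, 34, Helix, fin, 4), (A, Xia, 23, 18, 34, Helix, fin, 8), (B, Pat, 32, 3, 31, Helix, bio, 3), (B, Pat, 32, 3, 31, Zephyr, cs, 3)}
Filtering on credits ≥ 5 leaves {(A, Bo, 21, 9, 34, Atlas, ops, 5), (A, Bo, 21, 9, 34, Atlas, ops, 6), (A, Bo, 21, 9, 34, Atlas, ops, 9), (A, Bo, 21, 9, 34, Helix, fin, 5), (A, Bo, 21, 9, 34, Helix, fin, 6), (A, Bo, 21, 9, 34, Helix, fin, 9), (A, Dee, 21, 39, 34, Atlas, ops, 5), (A, Dee, 21, 39, 34, Atlas, ops, 6), (A, Dee, 21, 39, 34, Atlas, ops, 9), (A, Dee, 21, 39, 34, Helix, fin, 5), (A, Dee, 21, 39, 34, Helix, fin, 6), (A, Dee, 21, 39, 34, Helix, fin, 9), (A, Xia, 23, 18, 34, Atlas, ops, 8), (A, Xia, 23, 18, 34, Helix, fin, 8)}.
π_{cid, room} gives {(fin, 18), (fin, 39), (fin, 9), (ops, 18), (ops, 39), (ops, 9)} (8 duplicate(s) eliminated).

{(fin, 18), (fin, 39), (fin, 9), (ops, 18), (ops, 39), (ops, 9)}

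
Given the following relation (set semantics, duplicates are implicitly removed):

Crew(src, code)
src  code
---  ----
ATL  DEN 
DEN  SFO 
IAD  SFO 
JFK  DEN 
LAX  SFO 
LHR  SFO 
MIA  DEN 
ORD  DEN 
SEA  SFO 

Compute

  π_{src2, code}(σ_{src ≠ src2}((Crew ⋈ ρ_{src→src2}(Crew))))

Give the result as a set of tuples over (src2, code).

ρ[src→src2]: schema becomes (src2, code); tuples unchanged.
Crew ⋈ ρ_{src→src2}(Crew) (natural join on code): {(ATL, DEN, ATL), (ATL, DEN, JFK), (ATL, DEN, MIA), (ATL, DEN, ORD), (DEN, SFO, DEN), (DEN, SFO, IAD), (DEN, SFO, LAX), (DEN, SFO, LHR), (DEN, SFO, SEA), (IAD, SFO, DEN), (IAD, SFO, IAD), (IAD, SFO, LAX), (IAD, SFO, LHR), (IAD, SFO, SEA), (JFK, DEN, ATL), (JFK, DEN, JFK), (JFK, DEN, MIA), (JFK, DEN, ORD), (LAX, SFO, DEN), (LAX, SFO, IAD), (LAX, SFO, LAX), (LAX, SFO, LHR), (LAX, SFO, SEA), (LHR, SFO, DEN), (LHR, SFO, IAD), (LHR, SFO, LAX), (LHR, SFO, LHR), (LHR, SFO, SEA), (MIA, DEN, ATL), (MIA, DEN, JFK), (MIA, DEN, MIA), (MIA, DEN, ORD), (ORD, DEN, ATL), (ORD, DEN, JFK), (ORD, DEN, MIA), (ORD, DEN, ORD), (SEA, SFO, DEN), (SEA, SFO, IAD), (SEA, SFO, LAX), (SEA, SFO, LHR), (SEA, SFO, SEA)}
Filtering on src ≠ src2 leaves {(ATL, DEN, JFK), (ATL, DEN, MIA), (ATL, DEN, ORD), (DEN, SFO, IAD), (DEN, SFO, LAX), (DEN, SFO, LHR), (DEN, SFO, SEA), (IAD, SFO, DEN), (IAD, SFO, LAX), (IAD, SFO, LHR), (IAD, SFO, SEA), (JFK, DEN, ATL), (JFK, DEN, MIA), (JFK, DEN, ORD), (LAX, SFO, DEN), (LAX, SFO, IAD), (LAX, SFO, LHR), (LAX, SFO, SEA), (LHR, SFO, DEN), (LHR, SFO, IAD), (LHR, SFO, LAX), (LHR, SFO, SEA), (MIA, DEN, ATL), (MIA, DEN, JFK), (MIA, DEN, ORD), (ORD, DEN, ATL), (ORD, DEN, JFK), (ORD, DEN, MIA), (SEA, SFO, DEN), (SEA, SFO, IAD), (SEA, SFO, LAX), (SEA, SFO, LHR)}.
π[src2, code]: project onto (src2, code) (23 duplicate(s) eliminated) → {(ATL, DEN), (DEN, SFO), (IAD, SFO), (JFK, DEN), (LAX, SFO), (LHR, SFO), (MIA, DEN), (ORD, DEN), (SEA, SFO)}

{(ATL, DEN), (DEN, SFO), (IAD, SFO), (JFK, DEN), (LAX, SFO), (LHR, SFO), (MIA, DEN), (ORD, DEN), (SEA, SFO)}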